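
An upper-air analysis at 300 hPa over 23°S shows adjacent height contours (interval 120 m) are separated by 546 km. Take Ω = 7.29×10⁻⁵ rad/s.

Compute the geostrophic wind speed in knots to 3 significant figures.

73.6 knots

Coriolis parameter at 23°S:
f = 2Ω sin φ = 2 × 7.29×10⁻⁵ × sin 23° = 5.70×10⁻⁵ s⁻¹
Height gradient: |∂Z/∂n| = 120 m / 546000 m = 2.20×10⁻⁴
On a pressure surface, geostrophic balance gives V_g = (g/f)|∂Z/∂n|:
V_g = 9.81 × 2.20×10⁻⁴ / 5.70×10⁻⁵ = 37.8 m/s
Converting: 37.8 m/s × 1.944 = 73.6 knots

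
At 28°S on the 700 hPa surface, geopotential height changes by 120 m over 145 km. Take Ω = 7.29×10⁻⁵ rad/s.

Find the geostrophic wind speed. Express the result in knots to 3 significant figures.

231 knots

Coriolis parameter at 28°S:
f = 2Ω sin φ = 2 × 7.29×10⁻⁵ × sin 28° = 6.84×10⁻⁵ s⁻¹
Height gradient: |∂Z/∂n| = 120 m / 145000 m = 8.28×10⁻⁴
On a pressure surface, geostrophic balance gives V_g = (g/f)|∂Z/∂n|:
V_g = 9.81 × 8.28×10⁻⁴ / 6.84×10⁻⁵ = 119 m/s
Converting: 119 m/s × 1.944 = 231 knots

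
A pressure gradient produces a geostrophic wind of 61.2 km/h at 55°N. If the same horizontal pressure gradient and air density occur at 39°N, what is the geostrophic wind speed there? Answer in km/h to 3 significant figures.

79.7 km/h

With the same pressure gradient and density, V_g ∝ 1/f ∝ 1/sin φ.
V₂ = V₁ · sin φ₁ / sin φ₂ = 61.2 × sin 55° / sin 39°
V₂ = 61.2 × 0.8192/0.6293 = 79.7 km/h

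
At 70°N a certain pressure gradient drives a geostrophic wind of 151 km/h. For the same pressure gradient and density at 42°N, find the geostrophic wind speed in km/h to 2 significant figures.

210 km/h

With the same pressure gradient and density, V_g ∝ 1/f ∝ 1/sin φ.
V₂ = V₁ · sin φ₁ / sin φ₂ = 151 × sin 70° / sin 42°
V₂ = 151 × 0.9397/0.6691 = 210 km/h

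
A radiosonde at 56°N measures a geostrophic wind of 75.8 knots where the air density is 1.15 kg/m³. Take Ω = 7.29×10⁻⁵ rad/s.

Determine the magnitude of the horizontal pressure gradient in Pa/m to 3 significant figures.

Coriolis parameter at 56°N:
f = 2Ω sin φ = 2 × 7.29×10⁻⁵ × sin 56° = 1.21×10⁻⁴ s⁻¹
Wind speed in SI: 75.8 knots = 39.0 m/s
Geostrophic balance rearranged: |∂P/∂n| = f ρ V_g
|∂P/∂n| = 1.21×10⁻⁴ × 1.15 × 39.0 = 5.42×10⁻³ Pa/m

5.42×10⁻³ Pa/m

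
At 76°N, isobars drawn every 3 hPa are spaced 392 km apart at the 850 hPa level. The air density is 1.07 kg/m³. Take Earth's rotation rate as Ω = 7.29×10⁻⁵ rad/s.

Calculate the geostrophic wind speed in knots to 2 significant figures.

Coriolis parameter at 76°N:
f = 2Ω sin φ = 2 × 7.29×10⁻⁵ × sin 76° = 1.41×10⁻⁴ s⁻¹
Pressure gradient: |∂P/∂n| = 300 Pa / 392000 m = 7.65×10⁻⁴ Pa/m
Geostrophic balance (pressure-gradient force = Coriolis force):
V_g = (1/(fρ)) |∂P/∂n| = 7.65×10⁻⁴ / (1.41×10⁻⁴ × 1.07) = 5.06 m/s
Converting: 5.06 m/s × 1.944 = 9.8 knots

9.8 knots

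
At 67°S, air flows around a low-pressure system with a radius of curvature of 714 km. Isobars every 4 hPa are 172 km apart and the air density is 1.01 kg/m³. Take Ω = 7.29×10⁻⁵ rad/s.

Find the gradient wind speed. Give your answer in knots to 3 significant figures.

28.9 knots

Coriolis parameter at 67°S:
f = 2Ω sin φ = 2 × 7.29×10⁻⁵ × sin 67° = 1.34×10⁻⁴ s⁻¹
Pressure gradient: |∂P/∂n| = 400 Pa / 172000 m = 2.33×10⁻³ Pa/m
Geostrophic speed: V_g = |∂P/∂n|/(fρ) = 2.33×10⁻³/(1.34×10⁻⁴ × 1.01) = 17.2 m/s
Around a low, centrifugal force acts outward with Coriolis, so pressure-gradient force balances both:
(1/ρ)|∂P/∂n| = fV + V²/R  →  V² + fR·V − fR·V_g = 0
With fR = 1.34×10⁻⁴ × 714×10³ m = 95.8 m/s:
V = [−fR + √((fR)² + 4 fR V_g)]/2 = [−95.8 + √(95.8² + 4×95.8×17.2)]/2 = 14.9 m/s
Subgeostrophic (V < V_g = 17.2 m/s), as expected around a low.
Converting: 14.9 m/s × 1.944 = 28.9 knots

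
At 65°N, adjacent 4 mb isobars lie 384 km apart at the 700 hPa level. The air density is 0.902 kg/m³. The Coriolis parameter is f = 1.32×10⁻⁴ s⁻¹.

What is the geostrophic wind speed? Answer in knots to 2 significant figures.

17 knots

Pressure gradient: |∂P/∂n| = 400 Pa / 384000 m = 1.04×10⁻³ Pa/m
Geostrophic balance (pressure-gradient force = Coriolis force):
V_g = (1/(fρ)) |∂P/∂n| = 1.04×10⁻³ / (1.32×10⁻⁴ × 0.902) = 8.75 m/s
Converting: 8.75 m/s × 1.944 = 17 knots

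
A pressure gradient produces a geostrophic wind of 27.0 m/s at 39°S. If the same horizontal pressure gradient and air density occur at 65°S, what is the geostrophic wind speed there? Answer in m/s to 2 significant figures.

With the same pressure gradient and density, V_g ∝ 1/f ∝ 1/sin φ.
V₂ = V₁ · sin φ₁ / sin φ₂ = 27.0 × sin 39° / sin 65°
V₂ = 27.0 × 0.6293/0.9063 = 19 m/s

19 m/s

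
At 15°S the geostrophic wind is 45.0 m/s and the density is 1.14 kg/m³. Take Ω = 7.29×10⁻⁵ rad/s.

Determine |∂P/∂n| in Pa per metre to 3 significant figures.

Coriolis parameter at 15°S:
f = 2Ω sin φ = 2 × 7.29×10⁻⁵ × sin 15° = 3.77×10⁻⁵ s⁻¹
Geostrophic balance rearranged: |∂P/∂n| = f ρ V_g
|∂P/∂n| = 3.77×10⁻⁵ × 1.14 × 45.0 = 1.94×10⁻³ Pa/m

1.94×10⁻³ Pa/m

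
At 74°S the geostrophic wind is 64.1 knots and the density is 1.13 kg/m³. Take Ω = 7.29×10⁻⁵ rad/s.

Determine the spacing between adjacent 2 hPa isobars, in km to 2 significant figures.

38 km

Coriolis parameter at 74°S:
f = 2Ω sin φ = 2 × 7.29×10⁻⁵ × sin 74° = 1.40×10⁻⁴ s⁻¹
Wind speed in SI: 64.1 knots = 33.0 m/s
Geostrophic balance rearranged: |∂P/∂n| = f ρ V_g
|∂P/∂n| = 1.40×10⁻⁴ × 1.13 × 33.0 = 5.22×10⁻³ Pa/m
Isobar spacing: Δn = ΔP/|∂P/∂n| = 200 Pa / 5.22×10⁻³ Pa/m = 38296 m ≈ 38 km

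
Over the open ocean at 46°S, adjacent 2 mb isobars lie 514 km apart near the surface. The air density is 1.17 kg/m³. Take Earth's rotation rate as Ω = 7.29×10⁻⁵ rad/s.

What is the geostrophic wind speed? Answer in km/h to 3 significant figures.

11.4 km/h

Coriolis parameter at 46°S:
f = 2Ω sin φ = 2 × 7.29×10⁻⁵ × sin 46° = 1.05×10⁻⁴ s⁻¹
Pressure gradient: |∂P/∂n| = 200 Pa / 514000 m = 3.89×10⁻⁴ Pa/m
Geostrophic balance (pressure-gradient force = Coriolis force):
V_g = (1/(fρ)) |∂P/∂n| = 3.89×10⁻⁴ / (1.05×10⁻⁴ × 1.17) = 3.17 m/s
Converting: 3.17 m/s × 3.6 = 11.4 km/h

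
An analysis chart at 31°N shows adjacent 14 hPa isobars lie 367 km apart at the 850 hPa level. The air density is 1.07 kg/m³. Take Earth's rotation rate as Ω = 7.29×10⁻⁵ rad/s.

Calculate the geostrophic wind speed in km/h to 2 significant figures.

Coriolis parameter at 31°N:
f = 2Ω sin φ = 2 × 7.29×10⁻⁵ × sin 31° = 7.51×10⁻⁵ s⁻¹
Pressure gradient: |∂P/∂n| = 1400 Pa / 367000 m = 3.81×10⁻³ Pa/m
Geostrophic balance (pressure-gradient force = Coriolis force):
V_g = (1/(fρ)) |∂P/∂n| = 3.81×10⁻³ / (7.51×10⁻⁵ × 1.07) = 47.5 m/s
Converting: 47.5 m/s × 3.6 = 170 km/h

170 km/h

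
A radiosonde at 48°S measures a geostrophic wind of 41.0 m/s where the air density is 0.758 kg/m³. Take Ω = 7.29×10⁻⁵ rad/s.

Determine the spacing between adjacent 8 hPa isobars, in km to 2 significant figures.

240 km

Coriolis parameter at 48°S:
f = 2Ω sin φ = 2 × 7.29×10⁻⁵ × sin 48° = 1.08×10⁻⁴ s⁻¹
Geostrophic balance rearranged: |∂P/∂n| = f ρ V_g
|∂P/∂n| = 1.08×10⁻⁴ × 0.758 × 41.0 = 3.37×10⁻³ Pa/m
Isobar spacing: Δn = ΔP/|∂P/∂n| = 800 Pa / 3.37×10⁻³ Pa/m = 237578 m ≈ 240 km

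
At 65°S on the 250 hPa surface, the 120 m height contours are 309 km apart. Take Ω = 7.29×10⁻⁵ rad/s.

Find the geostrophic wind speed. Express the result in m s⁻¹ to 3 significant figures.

Coriolis parameter at 65°S:
f = 2Ω sin φ = 2 × 7.29×10⁻⁵ × sin 65° = 1.32×10⁻⁴ s⁻¹
Height gradient: |∂Z/∂n| = 120 m / 309000 m = 3.88×10⁻⁴
On a pressure surface, geostrophic balance gives V_g = (g/f)|∂Z/∂n|:
V_g = 9.81 × 3.88×10⁻⁴ / 1.32×10⁻⁴ = 28.8 m/s

28.8 m s⁻¹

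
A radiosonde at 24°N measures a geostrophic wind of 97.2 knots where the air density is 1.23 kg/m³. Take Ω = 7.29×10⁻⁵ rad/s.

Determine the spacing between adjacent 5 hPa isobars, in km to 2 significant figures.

Coriolis parameter at 24°N:
f = 2Ω sin φ = 2 × 7.29×10⁻⁵ × sin 24° = 5.93×10⁻⁵ s⁻¹
Wind speed in SI: 97.2 knots = 50.0 m/s
Geostrophic balance rearranged: |∂P/∂n| = f ρ V_g
|∂P/∂n| = 5.93×10⁻⁵ × 1.23 × 50.0 = 3.65×10⁻³ Pa/m
Isobar spacing: Δn = ΔP/|∂P/∂n| = 500 Pa / 3.65×10⁻³ Pa/m = 137085 m ≈ 140 km

140 km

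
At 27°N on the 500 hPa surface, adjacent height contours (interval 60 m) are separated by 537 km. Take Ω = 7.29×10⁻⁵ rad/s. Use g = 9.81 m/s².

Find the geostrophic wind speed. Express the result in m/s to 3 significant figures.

16.6 m/s

Coriolis parameter at 27°N:
f = 2Ω sin φ = 2 × 7.29×10⁻⁵ × sin 27° = 6.62×10⁻⁵ s⁻¹
Height gradient: |∂Z/∂n| = 60 m / 537000 m = 1.12×10⁻⁴
On a pressure surface, geostrophic balance gives V_g = (g/f)|∂Z/∂n|:
V_g = 9.81 × 1.12×10⁻⁴ / 6.62×10⁻⁵ = 16.6 m/s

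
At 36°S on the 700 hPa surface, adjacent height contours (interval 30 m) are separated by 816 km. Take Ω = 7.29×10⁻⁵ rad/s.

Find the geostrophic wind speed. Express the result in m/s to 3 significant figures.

Coriolis parameter at 36°S:
f = 2Ω sin φ = 2 × 7.29×10⁻⁵ × sin 36° = 8.57×10⁻⁵ s⁻¹
Height gradient: |∂Z/∂n| = 30 m / 816000 m = 3.68×10⁻⁵
On a pressure surface, geostrophic balance gives V_g = (g/f)|∂Z/∂n|:
V_g = 9.81 × 3.68×10⁻⁵ / 8.57×10⁻⁵ = 4.21 m/s

4.21 m/s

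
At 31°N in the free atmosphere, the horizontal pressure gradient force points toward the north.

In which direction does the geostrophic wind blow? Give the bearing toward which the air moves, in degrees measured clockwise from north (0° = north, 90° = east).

The pressure-gradient force points toward the north (bearing 000°).
Geostrophic balance: in the Northern Hemisphere the Coriolis force deflects motion to the right, so the geostrophic wind blows 90° to the right of the pressure-gradient force (low pressure on the left).
Rotating 000° by 90° clockwise gives 090° — the wind blows toward the east.

090°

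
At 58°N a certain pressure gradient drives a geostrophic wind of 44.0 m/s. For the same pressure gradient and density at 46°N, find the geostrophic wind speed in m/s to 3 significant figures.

With the same pressure gradient and density, V_g ∝ 1/f ∝ 1/sin φ.
V₂ = V₁ · sin φ₁ / sin φ₂ = 44.0 × sin 58° / sin 46°
V₂ = 44.0 × 0.8480/0.7193 = 51.9 m/s

51.9 m/s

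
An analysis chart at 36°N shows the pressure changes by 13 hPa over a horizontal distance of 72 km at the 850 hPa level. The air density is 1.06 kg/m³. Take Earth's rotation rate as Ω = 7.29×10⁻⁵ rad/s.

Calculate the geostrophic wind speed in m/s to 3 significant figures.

199 m/s

Coriolis parameter at 36°N:
f = 2Ω sin φ = 2 × 7.29×10⁻⁵ × sin 36° = 8.57×10⁻⁵ s⁻¹
Pressure gradient: |∂P/∂n| = 1300 Pa / 72000 m = 1.81×10⁻² Pa/m
Geostrophic balance (pressure-gradient force = Coriolis force):
V_g = (1/(fρ)) |∂P/∂n| = 1.81×10⁻² / (8.57×10⁻⁵ × 1.06) = 199 m/s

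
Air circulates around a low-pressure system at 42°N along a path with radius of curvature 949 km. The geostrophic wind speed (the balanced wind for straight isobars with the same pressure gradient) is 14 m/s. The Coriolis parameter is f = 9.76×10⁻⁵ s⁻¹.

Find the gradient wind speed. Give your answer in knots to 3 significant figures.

Around a low, centrifugal force acts outward with Coriolis, so pressure-gradient force balances both:
(1/ρ)|∂P/∂n| = fV + V²/R  →  V² + fR·V − fR·V_g = 0
With fR = 9.76×10⁻⁵ × 949×10³ m = 92.6 m/s:
V = [−fR + √((fR)² + 4 fR V_g)]/2 = [−92.6 + √(92.6² + 4×92.6×14)]/2 = 12.4 m/s
Subgeostrophic (V < V_g = 14 m/s), as expected around a low.
Converting: 12.4 m/s × 1.944 = 24.0 knots

24.0 knots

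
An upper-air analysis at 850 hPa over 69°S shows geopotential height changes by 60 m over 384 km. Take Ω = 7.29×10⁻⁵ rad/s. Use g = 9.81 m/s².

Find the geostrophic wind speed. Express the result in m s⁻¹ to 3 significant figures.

11.3 m s⁻¹

Coriolis parameter at 69°S:
f = 2Ω sin φ = 2 × 7.29×10⁻⁵ × sin 69° = 1.36×10⁻⁴ s⁻¹
Height gradient: |∂Z/∂n| = 60 m / 384000 m = 1.56×10⁻⁴
On a pressure surface, geostrophic balance gives V_g = (g/f)|∂Z/∂n|:
V_g = 9.81 × 1.56×10⁻⁴ / 1.36×10⁻⁴ = 11.3 m/s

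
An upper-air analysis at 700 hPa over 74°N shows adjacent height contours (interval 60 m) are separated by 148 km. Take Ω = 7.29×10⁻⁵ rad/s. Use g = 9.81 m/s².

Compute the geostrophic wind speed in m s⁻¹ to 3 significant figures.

28.4 m s⁻¹

Coriolis parameter at 74°N:
f = 2Ω sin φ = 2 × 7.29×10⁻⁵ × sin 74° = 1.40×10⁻⁴ s⁻¹
Height gradient: |∂Z/∂n| = 60 m / 148000 m = 4.05×10⁻⁴
On a pressure surface, geostrophic balance gives V_g = (g/f)|∂Z/∂n|:
V_g = 9.81 × 4.05×10⁻⁴ / 1.40×10⁻⁴ = 28.4 m/s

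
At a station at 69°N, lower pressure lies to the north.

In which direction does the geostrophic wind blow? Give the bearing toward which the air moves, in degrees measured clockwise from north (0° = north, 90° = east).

The pressure-gradient force points toward the north (bearing 000°).
Geostrophic balance: in the Northern Hemisphere the Coriolis force deflects motion to the right, so the geostrophic wind blows 90° to the right of the pressure-gradient force (low pressure on the left).
Rotating 000° by 90° clockwise gives 090° — the wind blows toward the east.

090°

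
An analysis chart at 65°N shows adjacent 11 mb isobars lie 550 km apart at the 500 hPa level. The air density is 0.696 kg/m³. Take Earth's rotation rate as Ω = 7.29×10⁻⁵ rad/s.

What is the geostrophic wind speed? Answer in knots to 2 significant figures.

Coriolis parameter at 65°N:
f = 2Ω sin φ = 2 × 7.29×10⁻⁵ × sin 65° = 1.32×10⁻⁴ s⁻¹
Pressure gradient: |∂P/∂n| = 1100 Pa / 550000 m = 2.00×10⁻³ Pa/m
Geostrophic balance (pressure-gradient force = Coriolis force):
V_g = (1/(fρ)) |∂P/∂n| = 2.00×10⁻³ / (1.32×10⁻⁴ × 0.696) = 21.7 m/s
Converting: 21.7 m/s × 1.944 = 42 knots

42 knots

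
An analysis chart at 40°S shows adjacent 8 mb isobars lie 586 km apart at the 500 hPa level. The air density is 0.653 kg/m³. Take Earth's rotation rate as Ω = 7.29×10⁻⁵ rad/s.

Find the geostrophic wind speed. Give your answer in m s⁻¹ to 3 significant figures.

22.3 m s⁻¹

Coriolis parameter at 40°S:
f = 2Ω sin φ = 2 × 7.29×10⁻⁵ × sin 40° = 9.37×10⁻⁵ s⁻¹
Pressure gradient: |∂P/∂n| = 800 Pa / 586000 m = 1.37×10⁻³ Pa/m
Geostrophic balance (pressure-gradient force = Coriolis force):
V_g = (1/(fρ)) |∂P/∂n| = 1.37×10⁻³ / (9.37×10⁻⁵ × 0.653) = 22.3 m/s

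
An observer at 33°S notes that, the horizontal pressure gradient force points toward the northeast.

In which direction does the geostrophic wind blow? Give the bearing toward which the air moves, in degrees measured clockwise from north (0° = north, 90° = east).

315°

The pressure-gradient force points toward the northeast (bearing 045°).
Geostrophic balance: in the Southern Hemisphere the Coriolis force deflects motion to the left, so the geostrophic wind blows 90° to the left of the pressure-gradient force (low pressure on the right).
Rotating 045° by 90° counterclockwise gives 315° — the wind blows toward the northwest.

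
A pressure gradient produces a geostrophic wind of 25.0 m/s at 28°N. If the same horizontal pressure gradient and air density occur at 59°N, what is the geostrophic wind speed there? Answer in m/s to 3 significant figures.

13.7 m/s

With the same pressure gradient and density, V_g ∝ 1/f ∝ 1/sin φ.
V₂ = V₁ · sin φ₁ / sin φ₂ = 25.0 × sin 28° / sin 59°
V₂ = 25.0 × 0.4695/0.8572 = 13.7 m/s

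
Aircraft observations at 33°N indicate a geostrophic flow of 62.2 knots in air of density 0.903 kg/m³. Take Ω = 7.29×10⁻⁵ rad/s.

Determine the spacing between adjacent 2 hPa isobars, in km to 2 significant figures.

87 km

Coriolis parameter at 33°N:
f = 2Ω sin φ = 2 × 7.29×10⁻⁵ × sin 33° = 7.94×10⁻⁵ s⁻¹
Wind speed in SI: 62.2 knots = 32.0 m/s
Geostrophic balance rearranged: |∂P/∂n| = f ρ V_g
|∂P/∂n| = 7.94×10⁻⁵ × 0.903 × 32.0 = 2.29×10⁻³ Pa/m
Isobar spacing: Δn = ΔP/|∂P/∂n| = 200 Pa / 2.29×10⁻³ Pa/m = 87166 m ≈ 87 km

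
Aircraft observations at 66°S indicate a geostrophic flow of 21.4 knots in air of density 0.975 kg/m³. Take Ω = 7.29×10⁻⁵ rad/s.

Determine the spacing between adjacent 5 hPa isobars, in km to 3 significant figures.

350 km

Coriolis parameter at 66°S:
f = 2Ω sin φ = 2 × 7.29×10⁻⁵ × sin 66° = 1.33×10⁻⁴ s⁻¹
Wind speed in SI: 21.4 knots = 11.0 m/s
Geostrophic balance rearranged: |∂P/∂n| = f ρ V_g
|∂P/∂n| = 1.33×10⁻⁴ × 0.975 × 11.0 = 1.43×10⁻³ Pa/m
Isobar spacing: Δn = ΔP/|∂P/∂n| = 500 Pa / 1.43×10⁻³ Pa/m = 349724 m ≈ 350 km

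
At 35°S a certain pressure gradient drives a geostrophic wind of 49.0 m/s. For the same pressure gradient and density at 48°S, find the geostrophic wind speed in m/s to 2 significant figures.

38 m/s

With the same pressure gradient and density, V_g ∝ 1/f ∝ 1/sin φ.
V₂ = V₁ · sin φ₁ / sin φ₂ = 49.0 × sin 35° / sin 48°
V₂ = 49.0 × 0.5736/0.7431 = 38 m/s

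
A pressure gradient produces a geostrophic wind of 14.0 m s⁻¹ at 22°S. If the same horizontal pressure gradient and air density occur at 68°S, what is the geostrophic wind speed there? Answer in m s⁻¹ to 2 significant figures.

With the same pressure gradient and density, V_g ∝ 1/f ∝ 1/sin φ.
V₂ = V₁ · sin φ₁ / sin φ₂ = 14.0 × sin 22° / sin 68°
V₂ = 14.0 × 0.3746/0.9272 = 5.7 m s⁻¹

5.7 m s⁻¹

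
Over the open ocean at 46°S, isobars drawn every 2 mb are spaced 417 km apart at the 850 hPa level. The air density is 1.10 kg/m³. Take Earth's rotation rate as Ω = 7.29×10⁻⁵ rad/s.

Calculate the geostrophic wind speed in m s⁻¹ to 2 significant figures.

Coriolis parameter at 46°S:
f = 2Ω sin φ = 2 × 7.29×10⁻⁵ × sin 46° = 1.05×10⁻⁴ s⁻¹
Pressure gradient: |∂P/∂n| = 200 Pa / 417000 m = 4.80×10⁻⁴ Pa/m
Geostrophic balance (pressure-gradient force = Coriolis force):
V_g = (1/(fρ)) |∂P/∂n| = 4.80×10⁻⁴ / (1.05×10⁻⁴ × 1.10) = 4.16 m/s

4.2 m s⁻¹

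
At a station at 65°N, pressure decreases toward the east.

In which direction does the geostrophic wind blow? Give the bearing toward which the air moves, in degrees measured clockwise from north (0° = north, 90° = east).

180°

The pressure-gradient force points toward the east (bearing 090°).
Geostrophic balance: in the Northern Hemisphere the Coriolis force deflects motion to the right, so the geostrophic wind blows 90° to the right of the pressure-gradient force (low pressure on the left).
Rotating 090° by 90° clockwise gives 180° — the wind blows toward the south.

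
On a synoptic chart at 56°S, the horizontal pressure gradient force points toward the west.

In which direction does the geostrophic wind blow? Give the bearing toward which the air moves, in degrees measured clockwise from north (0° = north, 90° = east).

The pressure-gradient force points toward the west (bearing 270°).
Geostrophic balance: in the Southern Hemisphere the Coriolis force deflects motion to the left, so the geostrophic wind blows 90° to the left of the pressure-gradient force (low pressure on the right).
Rotating 270° by 90° counterclockwise gives 180° — the wind blows toward the south.

180°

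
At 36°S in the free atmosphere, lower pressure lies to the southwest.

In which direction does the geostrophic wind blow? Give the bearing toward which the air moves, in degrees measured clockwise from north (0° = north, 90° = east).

The pressure-gradient force points toward the southwest (bearing 225°).
Geostrophic balance: in the Southern Hemisphere the Coriolis force deflects motion to the left, so the geostrophic wind blows 90° to the left of the pressure-gradient force (low pressure on the right).
Rotating 225° by 90° counterclockwise gives 135° — the wind blows toward the southeast.

135°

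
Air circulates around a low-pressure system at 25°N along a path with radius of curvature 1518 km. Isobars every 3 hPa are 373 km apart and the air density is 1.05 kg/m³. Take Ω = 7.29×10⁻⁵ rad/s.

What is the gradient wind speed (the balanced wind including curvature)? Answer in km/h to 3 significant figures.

Coriolis parameter at 25°N:
f = 2Ω sin φ = 2 × 7.29×10⁻⁵ × sin 25° = 6.16×10⁻⁵ s⁻¹
Pressure gradient: |∂P/∂n| = 300 Pa / 373000 m = 8.04×10⁻⁴ Pa/m
Geostrophic speed: V_g = |∂P/∂n|/(fρ) = 8.04×10⁻⁴/(6.16×10⁻⁵ × 1.05) = 12.4 m/s
Around a low, centrifugal force acts outward with Coriolis, so pressure-gradient force balances both:
(1/ρ)|∂P/∂n| = fV + V²/R  →  V² + fR·V − fR·V_g = 0
With fR = 6.16×10⁻⁵ × 1518×10³ m = 93.5 m/s:
V = [−fR + √((fR)² + 4 fR V_g)]/2 = [−93.5 + √(93.5² + 4×93.5×12.4)]/2 = 11.1 m/s
Subgeostrophic (V < V_g = 12.4 m/s), as expected around a low.
Converting: 11.1 m/s × 3.6 = 40.0 km/h

40.0 km/h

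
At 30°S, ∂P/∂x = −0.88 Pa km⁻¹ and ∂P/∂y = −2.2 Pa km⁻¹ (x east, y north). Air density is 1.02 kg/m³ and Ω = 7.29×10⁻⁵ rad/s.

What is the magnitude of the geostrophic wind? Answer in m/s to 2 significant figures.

Coriolis parameter at 30°S:
f = 2Ω sin φ = 2 × 7.29×10⁻⁵ × sin 30° = 7.29×10⁻⁵ s⁻¹
In the Southern Hemisphere f is negative: f = −7.29×10⁻⁵ s⁻¹.
Component geostrophic relations (x east, y north):
u_g = −(1/(fρ)) ∂P/∂y,  v_g = (1/(fρ)) ∂P/∂x
u_g = −(−2.2×10⁻³)/(−7.29×10⁻⁵ × 1.02) = −29.6 m/s;  v_g = (−0.88×10⁻³)/(−7.29×10⁻⁵ × 1.02) = 11.8 m/s
|V_g| = √(u_g² + v_g²) = 31.9 m/s

32 m/s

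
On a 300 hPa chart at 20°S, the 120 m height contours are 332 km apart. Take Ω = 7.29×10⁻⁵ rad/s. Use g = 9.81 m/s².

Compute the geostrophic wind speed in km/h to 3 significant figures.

Coriolis parameter at 20°S:
f = 2Ω sin φ = 2 × 7.29×10⁻⁵ × sin 20° = 4.99×10⁻⁵ s⁻¹
Height gradient: |∂Z/∂n| = 120 m / 332000 m = 3.61×10⁻⁴
On a pressure surface, geostrophic balance gives V_g = (g/f)|∂Z/∂n|:
V_g = 9.81 × 3.61×10⁻⁴ / 4.99×10⁻⁵ = 71.1 m/s
Converting: 71.1 m/s × 3.6 = 256 km/h

256 km/h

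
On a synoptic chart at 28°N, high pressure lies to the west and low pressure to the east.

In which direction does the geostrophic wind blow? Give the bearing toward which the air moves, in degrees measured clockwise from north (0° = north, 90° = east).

The pressure-gradient force points toward the east (bearing 090°).
Geostrophic balance: in the Northern Hemisphere the Coriolis force deflects motion to the right, so the geostrophic wind blows 90° to the right of the pressure-gradient force (low pressure on the left).
Rotating 090° by 90° clockwise gives 180° — the wind blows toward the south.

180°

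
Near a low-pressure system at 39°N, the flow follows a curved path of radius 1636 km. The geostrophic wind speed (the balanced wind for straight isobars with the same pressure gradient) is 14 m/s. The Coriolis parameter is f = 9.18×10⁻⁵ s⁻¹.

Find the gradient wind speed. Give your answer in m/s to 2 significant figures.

13 m/s

Around a low, centrifugal force acts outward with Coriolis, so pressure-gradient force balances both:
(1/ρ)|∂P/∂n| = fV + V²/R  →  V² + fR·V − fR·V_g = 0
With fR = 9.18×10⁻⁵ × 1636×10³ m = 150 m/s:
V = [−fR + √((fR)² + 4 fR V_g)]/2 = [−150 + √(150² + 4×150×14)]/2 = 12.9 m/s
Subgeostrophic (V < V_g = 14 m/s), as expected around a low.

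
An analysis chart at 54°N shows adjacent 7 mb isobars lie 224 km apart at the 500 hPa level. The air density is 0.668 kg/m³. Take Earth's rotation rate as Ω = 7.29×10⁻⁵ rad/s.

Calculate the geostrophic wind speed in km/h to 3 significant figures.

Coriolis parameter at 54°N:
f = 2Ω sin φ = 2 × 7.29×10⁻⁵ × sin 54° = 1.18×10⁻⁴ s⁻¹
Pressure gradient: |∂P/∂n| = 700 Pa / 224000 m = 3.12×10⁻³ Pa/m
Geostrophic balance (pressure-gradient force = Coriolis force):
V_g = (1/(fρ)) |∂P/∂n| = 3.12×10⁻³ / (1.18×10⁻⁴ × 0.668) = 39.7 m/s
Converting: 39.7 m/s × 3.6 = 143 km/h

143 km/h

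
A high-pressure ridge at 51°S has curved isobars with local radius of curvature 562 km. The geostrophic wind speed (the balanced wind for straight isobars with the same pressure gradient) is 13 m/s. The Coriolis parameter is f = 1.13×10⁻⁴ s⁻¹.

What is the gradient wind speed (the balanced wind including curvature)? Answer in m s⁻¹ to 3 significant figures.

Around a high, pressure-gradient force acts outward with centrifugal, so Coriolis balances both:
fV = (1/ρ)|∂P/∂n| + V²/R  →  V² − fR·V + fR·V_g = 0
With fR = 1.13×10⁻⁴ × 562×10³ m = 63.5 m/s:
V = [fR − √((fR)² − 4 fR V_g)]/2 = [63.5 − √(63.5² − 4×63.5×13)]/2 = 18.2 m/s
Supergeostrophic (V > V_g = 13 m/s), as expected around a high.

18.2 m s⁻¹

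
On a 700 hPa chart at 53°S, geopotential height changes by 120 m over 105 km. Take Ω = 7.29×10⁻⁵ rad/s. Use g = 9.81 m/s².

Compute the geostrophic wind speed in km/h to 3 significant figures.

347 km/h

Coriolis parameter at 53°S:
f = 2Ω sin φ = 2 × 7.29×10⁻⁵ × sin 53° = 1.16×10⁻⁴ s⁻¹
Height gradient: |∂Z/∂n| = 120 m / 105000 m = 1.14×10⁻³
On a pressure surface, geostrophic balance gives V_g = (g/f)|∂Z/∂n|:
V_g = 9.81 × 1.14×10⁻³ / 1.16×10⁻⁴ = 96.3 m/s
Converting: 96.3 m/s × 3.6 = 347 km/h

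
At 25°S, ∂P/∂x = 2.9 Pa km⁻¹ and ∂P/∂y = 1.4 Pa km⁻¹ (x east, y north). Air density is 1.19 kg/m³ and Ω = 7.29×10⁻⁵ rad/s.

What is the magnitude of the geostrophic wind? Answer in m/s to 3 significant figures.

43.9 m/s

Coriolis parameter at 25°S:
f = 2Ω sin φ = 2 × 7.29×10⁻⁵ × sin 25° = 6.16×10⁻⁵ s⁻¹
In the Southern Hemisphere f is negative: f = −6.16×10⁻⁵ s⁻¹.
Component geostrophic relations (x east, y north):
u_g = −(1/(fρ)) ∂P/∂y,  v_g = (1/(fρ)) ∂P/∂x
u_g = −(1.4×10⁻³)/(−6.16×10⁻⁵ × 1.19) = 19.1 m/s;  v_g = (2.9×10⁻³)/(−6.16×10⁻⁵ × 1.19) = −39.5 m/s
|V_g| = √(u_g² + v_g²) = 43.9 m/s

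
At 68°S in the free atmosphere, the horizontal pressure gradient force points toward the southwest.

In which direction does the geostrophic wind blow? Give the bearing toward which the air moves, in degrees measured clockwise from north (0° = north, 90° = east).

135°

The pressure-gradient force points toward the southwest (bearing 225°).
Geostrophic balance: in the Southern Hemisphere the Coriolis force deflects motion to the left, so the geostrophic wind blows 90° to the left of the pressure-gradient force (low pressure on the right).
Rotating 225° by 90° counterclockwise gives 135° — the wind blows toward the southeast.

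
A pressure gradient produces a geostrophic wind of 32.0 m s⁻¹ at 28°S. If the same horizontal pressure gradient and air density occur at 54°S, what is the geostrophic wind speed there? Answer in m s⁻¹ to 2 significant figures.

19 m s⁻¹

With the same pressure gradient and density, V_g ∝ 1/f ∝ 1/sin φ.
V₂ = V₁ · sin φ₁ / sin φ₂ = 32.0 × sin 28° / sin 54°
V₂ = 32.0 × 0.4695/0.8090 = 19 m s⁻¹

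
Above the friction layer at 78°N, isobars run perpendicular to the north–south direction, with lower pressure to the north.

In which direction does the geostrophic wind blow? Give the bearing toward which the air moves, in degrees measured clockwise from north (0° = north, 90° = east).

090°

The pressure-gradient force points toward the north (bearing 000°).
Geostrophic balance: in the Northern Hemisphere the Coriolis force deflects motion to the right, so the geostrophic wind blows 90° to the right of the pressure-gradient force (low pressure on the left).
Rotating 000° by 90° clockwise gives 090° — the wind blows toward the east.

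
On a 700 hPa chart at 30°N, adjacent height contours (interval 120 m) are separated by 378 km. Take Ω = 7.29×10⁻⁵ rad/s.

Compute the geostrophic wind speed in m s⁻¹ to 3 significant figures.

Coriolis parameter at 30°N:
f = 2Ω sin φ = 2 × 7.29×10⁻⁵ × sin 30° = 7.29×10⁻⁵ s⁻¹
Height gradient: |∂Z/∂n| = 120 m / 378000 m = 3.17×10⁻⁴
On a pressure surface, geostrophic balance gives V_g = (g/f)|∂Z/∂n|:
V_g = 9.81 × 3.17×10⁻⁴ / 7.29×10⁻⁵ = 42.7 m/s

42.7 m s⁻¹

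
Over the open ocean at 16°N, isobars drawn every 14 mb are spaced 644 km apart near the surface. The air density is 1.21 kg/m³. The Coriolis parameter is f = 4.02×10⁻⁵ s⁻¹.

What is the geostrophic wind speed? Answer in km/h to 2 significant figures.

Pressure gradient: |∂P/∂n| = 1400 Pa / 644000 m = 2.17×10⁻³ Pa/m
Geostrophic balance (pressure-gradient force = Coriolis force):
V_g = (1/(fρ)) |∂P/∂n| = 2.17×10⁻³ / (4.02×10⁻⁵ × 1.21) = 44.7 m/s
Converting: 44.7 m/s × 3.6 = 160 km/h

160 km/h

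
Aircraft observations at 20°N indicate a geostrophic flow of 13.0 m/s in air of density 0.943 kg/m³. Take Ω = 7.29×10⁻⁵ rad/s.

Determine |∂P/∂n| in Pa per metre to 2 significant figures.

6.1×10⁻⁴ Pa/m

Coriolis parameter at 20°N:
f = 2Ω sin φ = 2 × 7.29×10⁻⁵ × sin 20° = 4.99×10⁻⁵ s⁻¹
Geostrophic balance rearranged: |∂P/∂n| = f ρ V_g
|∂P/∂n| = 4.99×10⁻⁵ × 0.943 × 13.0 = 6.11×10⁻⁴ Pa/m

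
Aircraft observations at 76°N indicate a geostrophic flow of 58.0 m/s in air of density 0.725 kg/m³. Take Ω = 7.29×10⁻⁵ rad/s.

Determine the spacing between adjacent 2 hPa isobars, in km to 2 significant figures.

Coriolis parameter at 76°N:
f = 2Ω sin φ = 2 × 7.29×10⁻⁵ × sin 76° = 1.41×10⁻⁴ s⁻¹
Geostrophic balance rearranged: |∂P/∂n| = f ρ V_g
|∂P/∂n| = 1.41×10⁻⁴ × 0.725 × 58.0 = 5.95×10⁻³ Pa/m
Isobar spacing: Δn = ΔP/|∂P/∂n| = 200 Pa / 5.95×10⁻³ Pa/m = 33620 m ≈ 34 km

34 km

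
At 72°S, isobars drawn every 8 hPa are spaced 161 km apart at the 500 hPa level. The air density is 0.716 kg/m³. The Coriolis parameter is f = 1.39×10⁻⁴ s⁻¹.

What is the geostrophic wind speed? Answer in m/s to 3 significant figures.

Pressure gradient: |∂P/∂n| = 800 Pa / 161000 m = 4.97×10⁻³ Pa/m
Geostrophic balance (pressure-gradient force = Coriolis force):
V_g = (1/(fρ)) |∂P/∂n| = 4.97×10⁻³ / (1.39×10⁻⁴ × 0.716) = 49.9 m/s

49.9 m/s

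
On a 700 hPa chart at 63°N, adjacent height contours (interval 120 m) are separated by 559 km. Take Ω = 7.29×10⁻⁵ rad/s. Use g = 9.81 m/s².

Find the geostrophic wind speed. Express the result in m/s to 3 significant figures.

Coriolis parameter at 63°N:
f = 2Ω sin φ = 2 × 7.29×10⁻⁵ × sin 63° = 1.30×10⁻⁴ s⁻¹
Height gradient: |∂Z/∂n| = 120 m / 559000 m = 2.15×10⁻⁴
On a pressure surface, geostrophic balance gives V_g = (g/f)|∂Z/∂n|:
V_g = 9.81 × 2.15×10⁻⁴ / 1.30×10⁻⁴ = 16.2 m/s

16.2 m/s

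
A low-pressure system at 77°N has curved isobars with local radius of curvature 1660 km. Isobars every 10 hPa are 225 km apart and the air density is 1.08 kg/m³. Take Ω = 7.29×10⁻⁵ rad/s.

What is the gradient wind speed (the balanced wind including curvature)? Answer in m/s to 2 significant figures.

Coriolis parameter at 77°N:
f = 2Ω sin φ = 2 × 7.29×10⁻⁵ × sin 77° = 1.42×10⁻⁴ s⁻¹
Pressure gradient: |∂P/∂n| = 1000 Pa / 225000 m = 4.44×10⁻³ Pa/m
Geostrophic speed: V_g = |∂P/∂n|/(fρ) = 4.44×10⁻³/(1.42×10⁻⁴ × 1.08) = 29.0 m/s
Around a low, centrifugal force acts outward with Coriolis, so pressure-gradient force balances both:
(1/ρ)|∂P/∂n| = fV + V²/R  →  V² + fR·V − fR·V_g = 0
With fR = 1.42×10⁻⁴ × 1660×10³ m = 236 m/s:
V = [−fR + √((fR)² + 4 fR V_g)]/2 = [−236 + √(236² + 4×236×29)]/2 = 26.1 m/s
Subgeostrophic (V < V_g = 29 m/s), as expected around a low.

26 m/s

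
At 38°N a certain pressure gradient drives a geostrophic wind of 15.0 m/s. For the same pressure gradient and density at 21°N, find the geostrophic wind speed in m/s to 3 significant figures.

With the same pressure gradient and density, V_g ∝ 1/f ∝ 1/sin φ.
V₂ = V₁ · sin φ₁ / sin φ₂ = 15.0 × sin 38° / sin 21°
V₂ = 15.0 × 0.6157/0.3584 = 25.8 m/s

25.8 m/s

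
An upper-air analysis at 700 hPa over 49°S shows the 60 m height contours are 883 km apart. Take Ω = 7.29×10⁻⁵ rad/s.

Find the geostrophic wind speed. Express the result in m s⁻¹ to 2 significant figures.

6.1 m s⁻¹

Coriolis parameter at 49°S:
f = 2Ω sin φ = 2 × 7.29×10⁻⁵ × sin 49° = 1.10×10⁻⁴ s⁻¹
Height gradient: |∂Z/∂n| = 60 m / 883000 m = 6.80×10⁻⁵
On a pressure surface, geostrophic balance gives V_g = (g/f)|∂Z/∂n|:
V_g = 9.81 × 6.80×10⁻⁵ / 1.10×10⁻⁴ = 6.06 m/s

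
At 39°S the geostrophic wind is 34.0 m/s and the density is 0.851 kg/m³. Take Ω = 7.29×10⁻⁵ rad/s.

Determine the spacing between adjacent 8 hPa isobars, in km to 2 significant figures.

300 km

Coriolis parameter at 39°S:
f = 2Ω sin φ = 2 × 7.29×10⁻⁵ × sin 39° = 9.18×10⁻⁵ s⁻¹
Geostrophic balance rearranged: |∂P/∂n| = f ρ V_g
|∂P/∂n| = 9.18×10⁻⁵ × 0.851 × 34.0 = 2.65×10⁻³ Pa/m
Isobar spacing: Δn = ΔP/|∂P/∂n| = 800 Pa / 2.65×10⁻³ Pa/m = 301337 m ≈ 300 km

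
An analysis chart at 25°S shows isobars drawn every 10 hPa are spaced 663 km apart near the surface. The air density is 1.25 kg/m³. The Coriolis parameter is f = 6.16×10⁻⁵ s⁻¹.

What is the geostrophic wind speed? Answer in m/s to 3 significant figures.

Pressure gradient: |∂P/∂n| = 1000 Pa / 663000 m = 1.51×10⁻³ Pa/m
Geostrophic balance (pressure-gradient force = Coriolis force):
V_g = (1/(fρ)) |∂P/∂n| = 1.51×10⁻³ / (6.16×10⁻⁵ × 1.25) = 19.6 m/s

19.6 m/s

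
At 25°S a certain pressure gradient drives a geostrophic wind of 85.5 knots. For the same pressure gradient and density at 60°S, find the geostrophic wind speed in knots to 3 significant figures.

With the same pressure gradient and density, V_g ∝ 1/f ∝ 1/sin φ.
V₂ = V₁ · sin φ₁ / sin φ₂ = 85.5 × sin 25° / sin 60°
V₂ = 85.5 × 0.4226/0.8660 = 41.7 knots

41.7 knots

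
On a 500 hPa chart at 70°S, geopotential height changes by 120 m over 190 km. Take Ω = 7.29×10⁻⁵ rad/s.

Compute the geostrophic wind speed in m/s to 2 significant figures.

45 m/s

Coriolis parameter at 70°S:
f = 2Ω sin φ = 2 × 7.29×10⁻⁵ × sin 70° = 1.37×10⁻⁴ s⁻¹
Height gradient: |∂Z/∂n| = 120 m / 190000 m = 6.32×10⁻⁴
On a pressure surface, geostrophic balance gives V_g = (g/f)|∂Z/∂n|:
V_g = 9.81 × 6.32×10⁻⁴ / 1.37×10⁻⁴ = 45.2 m/s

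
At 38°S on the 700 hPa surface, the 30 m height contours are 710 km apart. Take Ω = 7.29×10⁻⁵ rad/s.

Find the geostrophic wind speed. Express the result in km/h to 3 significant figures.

16.6 km/h

Coriolis parameter at 38°S:
f = 2Ω sin φ = 2 × 7.29×10⁻⁵ × sin 38° = 8.98×10⁻⁵ s⁻¹
Height gradient: |∂Z/∂n| = 30 m / 710000 m = 4.23×10⁻⁵
On a pressure surface, geostrophic balance gives V_g = (g/f)|∂Z/∂n|:
V_g = 9.81 × 4.23×10⁻⁵ / 8.98×10⁻⁵ = 4.62 m/s
Converting: 4.62 m/s × 3.6 = 16.6 km/h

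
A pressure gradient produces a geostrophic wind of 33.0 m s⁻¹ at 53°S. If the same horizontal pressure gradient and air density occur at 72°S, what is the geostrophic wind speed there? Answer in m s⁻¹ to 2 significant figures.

With the same pressure gradient and density, V_g ∝ 1/f ∝ 1/sin φ.
V₂ = V₁ · sin φ₁ / sin φ₂ = 33.0 × sin 53° / sin 72°
V₂ = 33.0 × 0.7986/0.9511 = 28 m s⁻¹

28 m s⁻¹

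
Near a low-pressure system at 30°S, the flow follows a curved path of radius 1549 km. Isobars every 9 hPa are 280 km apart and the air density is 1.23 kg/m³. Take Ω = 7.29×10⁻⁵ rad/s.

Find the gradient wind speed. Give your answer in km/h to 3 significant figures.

103 km/h

Coriolis parameter at 30°S:
f = 2Ω sin φ = 2 × 7.29×10⁻⁵ × sin 30° = 7.29×10⁻⁵ s⁻¹
Pressure gradient: |∂P/∂n| = 900 Pa / 280000 m = 3.21×10⁻³ Pa/m
Geostrophic speed: V_g = |∂P/∂n|/(fρ) = 3.21×10⁻³/(7.29×10⁻⁵ × 1.23) = 35.8 m/s
Around a low, centrifugal force acts outward with Coriolis, so pressure-gradient force balances both:
(1/ρ)|∂P/∂n| = fV + V²/R  →  V² + fR·V − fR·V_g = 0
With fR = 7.29×10⁻⁵ × 1549×10³ m = 113 m/s:
V = [−fR + √((fR)² + 4 fR V_g)]/2 = [−113 + √(113² + 4×113×35.8)]/2 = 28.6 m/s
Subgeostrophic (V < V_g = 35.8 m/s), as expected around a low.
Converting: 28.6 m/s × 3.6 = 103 km/h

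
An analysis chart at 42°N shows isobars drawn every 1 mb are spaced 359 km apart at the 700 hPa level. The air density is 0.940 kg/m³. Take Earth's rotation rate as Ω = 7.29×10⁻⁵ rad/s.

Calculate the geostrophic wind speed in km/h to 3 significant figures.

10.9 km/h

Coriolis parameter at 42°N:
f = 2Ω sin φ = 2 × 7.29×10⁻⁵ × sin 42° = 9.76×10⁻⁵ s⁻¹
Pressure gradient: |∂P/∂n| = 100 Pa / 359000 m = 2.79×10⁻⁴ Pa/m
Geostrophic balance (pressure-gradient force = Coriolis force):
V_g = (1/(fρ)) |∂P/∂n| = 2.79×10⁻⁴ / (9.76×10⁻⁵ × 0.940) = 3.04 m/s
Converting: 3.04 m/s × 3.6 = 10.9 km/h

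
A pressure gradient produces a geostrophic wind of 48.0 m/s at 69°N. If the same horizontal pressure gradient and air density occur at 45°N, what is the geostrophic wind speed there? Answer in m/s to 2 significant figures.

63 m/s

With the same pressure gradient and density, V_g ∝ 1/f ∝ 1/sin φ.
V₂ = V₁ · sin φ₁ / sin φ₂ = 48.0 × sin 69° / sin 45°
V₂ = 48.0 × 0.9336/0.7071 = 63 m/s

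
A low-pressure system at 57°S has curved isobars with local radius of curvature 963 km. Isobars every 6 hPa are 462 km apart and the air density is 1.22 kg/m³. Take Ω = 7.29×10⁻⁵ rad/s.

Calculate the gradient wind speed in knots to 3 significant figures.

Coriolis parameter at 57°S:
f = 2Ω sin φ = 2 × 7.29×10⁻⁵ × sin 57° = 1.22×10⁻⁴ s⁻¹
Pressure gradient: |∂P/∂n| = 600 Pa / 462000 m = 1.30×10⁻³ Pa/m
Geostrophic speed: V_g = |∂P/∂n|/(fρ) = 1.30×10⁻³/(1.22×10⁻⁴ × 1.22) = 8.71 m/s
Around a low, centrifugal force acts outward with Coriolis, so pressure-gradient force balances both:
(1/ρ)|∂P/∂n| = fV + V²/R  →  V² + fR·V − fR·V_g = 0
With fR = 1.22×10⁻⁴ × 963×10³ m = 118 m/s:
V = [−fR + √((fR)² + 4 fR V_g)]/2 = [−118 + √(118² + 4×118×8.71)]/2 = 8.14 m/s
Subgeostrophic (V < V_g = 8.71 m/s), as expected around a low.
Converting: 8.14 m/s × 1.944 = 15.8 knots

15.8 knots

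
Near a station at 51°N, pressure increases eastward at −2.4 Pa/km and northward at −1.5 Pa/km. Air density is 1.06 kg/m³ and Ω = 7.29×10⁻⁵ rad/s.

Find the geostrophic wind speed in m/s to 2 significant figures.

Coriolis parameter at 51°N:
f = 2Ω sin φ = 2 × 7.29×10⁻⁵ × sin 51° = 1.13×10⁻⁴ s⁻¹
Component geostrophic relations (x east, y north):
u_g = −(1/(fρ)) ∂P/∂y,  v_g = (1/(fρ)) ∂P/∂x
u_g = −(−1.5×10⁻³)/(1.13×10⁻⁴ × 1.06) = 12.5 m/s;  v_g = (−2.4×10⁻³)/(1.13×10⁻⁴ × 1.06) = −20.0 m/s
|V_g| = √(u_g² + v_g²) = 23.6 m/s

24 m/s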